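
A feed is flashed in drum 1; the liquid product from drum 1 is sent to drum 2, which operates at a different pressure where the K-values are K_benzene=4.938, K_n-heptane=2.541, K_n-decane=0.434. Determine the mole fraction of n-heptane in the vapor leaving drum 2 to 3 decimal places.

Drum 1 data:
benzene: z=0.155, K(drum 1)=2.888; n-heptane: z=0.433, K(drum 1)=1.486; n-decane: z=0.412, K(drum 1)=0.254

Drum 1:
Material balance + equilibrium reduce to Σ zᵢ(Kᵢ−1)/(1+ψ₁(Kᵢ−1)) = 0.
g(0) = ΣzᵢKᵢ − 1 = 0.196 and g(1) = 1 − Σzᵢ/Kᵢ = -0.967, so a root lies in (0, 1).
Newton iteration, ψ₁⁰ = 0.5:
  ψ₁ = 0.500: g = -0.1704, g' = -0.796 → ψ₁ = 0.286
  ψ₁ = 0.286: g = -0.0158, g' = -0.682 → ψ₁ = 0.263
Converged at ψ₁ = 0.263.
Drum-1 compositions:
  benzene: x = 0.104, y = 0.299
  n-heptane: x = 0.384, y = 0.571
  n-decane: x = 0.512, y = 0.130
Drum-2 feed = drum-1 liquid: z₂ = (0.1036, 0.3840, 0.5124).
Drum 2:
Material balance + equilibrium reduce to Σ zᵢ(Kᵢ−1)/(1+ψ₂(Kᵢ−1)) = 0.
Feasibility: ΣzᵢKᵢ = 1.710, Σzᵢ/Kᵢ = 1.353 — both > 1, two phases present.
Newton–Raphson from ψ₂ = 0.5:
  ψ₂ = 0.500: g = 0.0672, g' = -0.792 → ψ₂ = 0.585
  ψ₂ = 0.585: g = 0.0013, g' = -0.766 → ψ₂ = 0.586
Converged at ψ₂ = 0.586.
  benzene: x = 0.031, y = 0.155
  n-heptane: x = 0.202, y = 0.513
  n-decane: x = 0.767, y = 0.333

y_n-heptane (drum 2) = 0.513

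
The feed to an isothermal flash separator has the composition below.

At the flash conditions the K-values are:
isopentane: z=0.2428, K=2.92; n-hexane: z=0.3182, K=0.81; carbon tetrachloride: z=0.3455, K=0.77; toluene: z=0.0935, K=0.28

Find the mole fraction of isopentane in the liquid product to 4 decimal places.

x_isopentane = 0.1317

Material balance + equilibrium reduce to Σ zᵢ(Kᵢ−1)/(1+ψ(Kᵢ−1)) = 0.
Check two-phase: ΣzᵢKᵢ = 1.2589 > 1 and Σzᵢ/Kᵢ = 1.2586 > 1, so g(0) = 0.2589 > 0 and g(1) = -0.2586 < 0.
Newton iteration, ψ⁰ = 0.35:
  ψ = 0.3500: g = 0.03763, g' = -0.4416 → ψ = 0.4352
  ψ = 0.4352: g = 0.00171, g' = -0.4047 → ψ = 0.4394
Converged at ψ = 0.4394.
Compositions from xᵢ = zᵢ/(1+ψ(Kᵢ−1)), yᵢ = Kᵢxᵢ:
  isopentane: x = 0.1317, y = 0.3845
  n-hexane: x = 0.3472, y = 0.2812
  carbon tetrachloride: x = 0.3843, y = 0.2959
  toluene: x = 0.1368, y = 0.0383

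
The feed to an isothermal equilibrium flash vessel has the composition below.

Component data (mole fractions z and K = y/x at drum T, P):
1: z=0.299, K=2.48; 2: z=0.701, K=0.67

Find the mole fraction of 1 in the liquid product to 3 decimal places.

x_1 = 0.182

Rachford–Rice: g(β) = Σ zᵢ(Kᵢ−1)/(1+β(Kᵢ−1)) = 0.
g(0) = ΣzᵢKᵢ − 1 = 0.211 and g(1) = 1 − Σzᵢ/Kᵢ = -0.167, so a root lies in (0, 1).
Newton iteration, β⁰ = 0.5:
  β = 0.500: g = -0.0227, g' = -0.326 → β = 0.430
  β = 0.430: g = 0.0007, g' = -0.348 → β = 0.432
Converged at β = 0.432.
Compositions from xᵢ = zᵢ/(1+β(Kᵢ−1)), yᵢ = Kᵢxᵢ:
  1: x = 0.182, y = 0.452
  2: x = 0.818, y = 0.548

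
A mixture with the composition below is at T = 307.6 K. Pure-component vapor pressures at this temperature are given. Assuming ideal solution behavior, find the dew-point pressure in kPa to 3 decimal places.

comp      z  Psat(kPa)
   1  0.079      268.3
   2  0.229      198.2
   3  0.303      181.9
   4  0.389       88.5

At the dew point ψ → 1, so Σzᵢ/Kᵢ = 1 with Kᵢ = Pᵢˢᵃᵗ/P ⇒ 1/P = Σzᵢ/Pᵢˢᵃᵗ.
1/P = 0.079/268.3 + 0.229/198.2 + 0.303/181.9 + 0.389/88.5 = 0.007511 ⇒ P = 133.137 kPa

Pdew = 133.137 kPa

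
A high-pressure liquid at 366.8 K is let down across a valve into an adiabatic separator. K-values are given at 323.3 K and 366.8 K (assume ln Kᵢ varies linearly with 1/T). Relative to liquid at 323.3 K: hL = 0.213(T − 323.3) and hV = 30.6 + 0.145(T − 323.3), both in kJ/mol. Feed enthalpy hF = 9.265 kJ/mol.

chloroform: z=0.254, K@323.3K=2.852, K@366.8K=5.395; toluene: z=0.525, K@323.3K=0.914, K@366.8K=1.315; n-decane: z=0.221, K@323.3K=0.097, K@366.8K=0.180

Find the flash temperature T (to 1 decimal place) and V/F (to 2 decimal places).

Adiabatic flash: solve Rachford–Rice at each trial T, then check hF = ψ·hV(T) + (1−ψ)·hL(T).
  T = 323.3 K: K = (2.852, 0.914, 0.097), RR gives ψ = 0.275, H_out = 8.412 kJ/mol
  T = 366.8 K: K = (5.395, 1.315, 0.180), RR gives ψ = 0.686, H_out = 28.223 kJ/mol
  T = 345.1 K: K = (4.005, 1.109, 0.135), RR gives ψ = 0.525, H_out = 19.934 kJ/mol
  T = 334.2 K: K = (3.398, 1.010, 0.115), RR gives ψ = 0.417, H_out = 14.769 kJ/mol
  T = 328.8 K: K = (3.120, 0.962, 0.106), RR gives ψ = 0.352, H_out = 11.805 kJ/mol
  T = 326.1 K: K = (2.987, 0.938, 0.101), RR gives ψ = 0.316, H_out = 10.193 kJ/mol
  T = 324.7 K: K = (2.919, 0.926, 0.099), RR gives ψ = 0.296, H_out = 9.317 kJ/mol
Linear interpolation between T = 323.3 (H_out = 8.412) and T = 324.7 (H_out = 9.317) on hF = 9.265 gives T ≈ 324.6 K, at which ψ = 0.29.

T = 324.6 K, V/F = 0.29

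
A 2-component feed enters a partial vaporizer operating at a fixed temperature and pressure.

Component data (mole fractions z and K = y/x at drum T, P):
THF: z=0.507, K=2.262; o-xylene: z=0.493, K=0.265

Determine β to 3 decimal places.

Rachford–Rice: g(β) = Σ zᵢ(Kᵢ−1)/(1+β(Kᵢ−1)) = 0.
Check two-phase: ΣzᵢKᵢ = 1.277 > 1 and Σzᵢ/Kᵢ = 2.085 > 1, so g(0) = 0.277 > 0 and g(1) = -1.085 < 0.
Iterate (Newton) starting at β = 0.5:
  β = 0.500: g = -0.1806, g' = -0.969 → β = 0.314
  β = 0.314: g = -0.0125, g' = -0.864 → β = 0.299
Converged at β = 0.299.

β = 0.299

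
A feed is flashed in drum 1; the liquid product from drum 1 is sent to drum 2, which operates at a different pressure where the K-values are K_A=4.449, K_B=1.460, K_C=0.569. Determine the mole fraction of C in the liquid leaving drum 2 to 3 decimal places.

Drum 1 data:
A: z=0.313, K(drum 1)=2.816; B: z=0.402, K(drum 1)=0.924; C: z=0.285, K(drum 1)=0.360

x_C (drum 2) = 0.657

Drum 1:
Rachford–Rice: g(ψ₁) = Σ zᵢ(Kᵢ−1)/(1+ψ₁(Kᵢ−1)) = 0.
Feasibility: ΣzᵢKᵢ = 1.355, Σzᵢ/Kᵢ = 1.338 — both > 1, two phases present.
Iterate (Newton) starting at ψ₁ = 0.5:
  ψ₁ = 0.500: g = -0.0021, g' = -0.539 → ψ₁ = 0.496
Converged at ψ₁ = 0.496.
Drum-1 compositions:
  A: x = 0.165, y = 0.464
  B: x = 0.418, y = 0.386
  C: x = 0.418, y = 0.150
Drum-2 feed = drum-1 liquid: z₂ = (0.1647, 0.4178, 0.4176).
Drum 2:
Rachford–Rice: g(ψ₂) = Σ zᵢ(Kᵢ−1)/(1+ψ₂(Kᵢ−1)) = 0.
Check two-phase: ΣzᵢKᵢ = 1.580 > 1 and Σzᵢ/Kᵢ = 1.057 > 1, so g(0) = 0.580 > 0 and g(1) = -0.057 < 0.
Newton–Raphson from ψ₂ = 0.5:
  ψ₂ = 0.500: g = 0.1352, g' = -0.448 → ψ₂ = 0.802
  ψ₂ = 0.802: g = 0.0162, g' = -0.366 → ψ₂ = 0.846
Converged at ψ₂ = 0.846.
  A: x = 0.042, y = 0.187
  B: x = 0.301, y = 0.439
  C: x = 0.657, y = 0.374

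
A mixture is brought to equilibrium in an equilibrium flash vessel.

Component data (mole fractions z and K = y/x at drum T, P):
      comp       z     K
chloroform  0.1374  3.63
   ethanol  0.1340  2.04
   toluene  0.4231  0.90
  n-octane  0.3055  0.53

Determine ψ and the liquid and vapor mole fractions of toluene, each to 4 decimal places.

ψ = 0.5441, x_toluene = 0.4474, y_toluene = 0.4027

Material balance + equilibrium reduce to Σ zᵢ(Kᵢ−1)/(1+ψ(Kᵢ−1)) = 0.
Feasibility: ΣzᵢKᵢ = 1.3148, Σzᵢ/Kᵢ = 1.1501 — both > 1, two phases present.
Newton iteration, ψ⁰ = 0.64:
  ψ = 0.6400: g = -0.03221, g' = -0.3271 → ψ = 0.5415
  ψ = 0.5415: g = 0.00088, g' = -0.3472 → ψ = 0.5440
Converged at ψ = 0.5441.
Compositions from xᵢ = zᵢ/(1+ψ(Kᵢ−1)), yᵢ = Kᵢxᵢ:
  chloroform: x = 0.0565, y = 0.2052
  ethanol: x = 0.0856, y = 0.1746
  toluene: x = 0.4474, y = 0.4027
  n-octane: x = 0.4105, y = 0.2175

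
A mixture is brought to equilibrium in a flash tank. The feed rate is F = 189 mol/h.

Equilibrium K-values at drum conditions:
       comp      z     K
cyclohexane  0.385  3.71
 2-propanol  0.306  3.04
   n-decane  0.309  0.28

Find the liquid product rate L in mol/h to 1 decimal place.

Rachford–Rice: g(V/F) = Σ zᵢ(Kᵢ−1)/(1+V/F(Kᵢ−1)) = 0.
Feasibility: ΣzᵢKᵢ = 2.445, Σzᵢ/Kᵢ = 1.308 — both > 1, two phases present.
Iterate (Newton) starting at V/F = 0.5:
  V/F = 0.500: g = 0.4044, g' = -1.213 → V/F = 0.833
  V/F = 0.833: g = -0.0049, g' = -1.442 → V/F = 0.830
Converged at V/F = 0.830.
Then V = V/F·F = 0.8300·189 = 156.9 mol/h and L = F − V = 32.1 mol/h.

L = 32.1 mol/h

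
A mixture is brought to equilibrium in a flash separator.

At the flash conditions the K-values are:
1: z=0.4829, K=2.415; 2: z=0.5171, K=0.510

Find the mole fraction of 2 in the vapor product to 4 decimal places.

Material balance + equilibrium reduce to Σ zᵢ(Kᵢ−1)/(1+V/F(Kᵢ−1)) = 0.
Check two-phase: ΣzᵢKᵢ = 1.4299 > 1 and Σzᵢ/Kᵢ = 1.2139 > 1, so g(0) = 0.4299 > 0 and g(1) = -0.2139 < 0.
Binary case is linear: z₁(K₁−1)(1+V/F(K₂−1)) + z₂(K₂−1)(1+V/F(K₁−1)) = 0
⇒ V/F = [z₁(K₁−1)+z₂(K₂−1)] / [−(K₁−1)(K₂−1)] = 0.42992/0.69335 = 0.6201
Compositions from xᵢ = zᵢ/(1+V/F(Kᵢ−1)), yᵢ = Kᵢxᵢ:
  1: x = 0.2572, y = 0.6212
  2: x = 0.7428, y = 0.3788

y_2 = 0.3788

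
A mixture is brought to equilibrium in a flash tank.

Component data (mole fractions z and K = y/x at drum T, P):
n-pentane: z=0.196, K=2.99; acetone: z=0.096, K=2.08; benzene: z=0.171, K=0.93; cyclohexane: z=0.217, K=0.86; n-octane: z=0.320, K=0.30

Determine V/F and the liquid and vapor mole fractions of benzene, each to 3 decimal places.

Material balance + equilibrium reduce to Σ zᵢ(Kᵢ−1)/(1+V/F(Kᵢ−1)) = 0.
g(0) = ΣzᵢKᵢ − 1 = 0.227 and g(1) = 1 − Σzᵢ/Kᵢ = -0.615, so a root lies in (0, 1).
Newton–Raphson from V/F = 0.57:
  V/F = 0.570: g = -0.1713, g' = -0.653 → V/F = 0.308
  V/F = 0.308: g = -0.0098, g' = -0.622 → V/F = 0.292
Converged at V/F = 0.292.
Compositions from xᵢ = zᵢ/(1+V/F(Kᵢ−1)), yᵢ = Kᵢxᵢ:
  n-pentane: x = 0.124, y = 0.371
  acetone: x = 0.073, y = 0.152
  benzene: x = 0.175, y = 0.162
  cyclohexane: x = 0.226, y = 0.195
  n-octane: x = 0.402, y = 0.121

V/F = 0.292, x_benzene = 0.175, y_benzene = 0.162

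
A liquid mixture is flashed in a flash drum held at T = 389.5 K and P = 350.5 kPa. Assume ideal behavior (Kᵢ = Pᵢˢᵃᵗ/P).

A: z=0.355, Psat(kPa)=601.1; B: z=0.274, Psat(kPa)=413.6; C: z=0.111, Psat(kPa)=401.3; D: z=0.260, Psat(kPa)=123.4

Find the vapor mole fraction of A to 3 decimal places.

y_A = 0.450

Raoult's law: Kᵢ = Pᵢˢᵃᵗ/P = Pᵢˢᵃᵗ/350.5.
  K_A = 601.1/350.5 = 1.71498, K_B = 413.6/350.5 = 1.18003, K_C = 401.3/350.5 = 1.14494, K_D = 123.4/350.5 = 0.35207
Material balance + equilibrium reduce to Σ zᵢ(Kᵢ−1)/(1+β(Kᵢ−1)) = 0.
Feasibility: ΣzᵢKᵢ = 1.151, Σzᵢ/Kᵢ = 1.275 — both > 1, two phases present.
Newton iteration, β⁰ = 0.5:
  β = 0.500: g = -0.0020, g' = -0.347 → β = 0.494
Converged at β = 0.494.
Compositions from xᵢ = zᵢ/(1+β(Kᵢ−1)), yᵢ = Kᵢxᵢ:
  A: x = 0.262, y = 0.450
  B: x = 0.252, y = 0.297
  C: x = 0.104, y = 0.119
  D: x = 0.383, y = 0.135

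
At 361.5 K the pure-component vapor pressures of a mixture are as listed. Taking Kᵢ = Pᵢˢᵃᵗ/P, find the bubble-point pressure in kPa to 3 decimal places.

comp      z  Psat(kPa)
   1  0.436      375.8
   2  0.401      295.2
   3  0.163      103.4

At the bubble point ψ → 0, so ΣzᵢKᵢ = 1 with Kᵢ = Pᵢˢᵃᵗ/P ⇒ P = ΣzᵢPᵢˢᵃᵗ.
P = 0.436·375.8 + 0.401·295.2 + 0.163·103.4 = 299.078 kPa

Pbub = 299.078 kPa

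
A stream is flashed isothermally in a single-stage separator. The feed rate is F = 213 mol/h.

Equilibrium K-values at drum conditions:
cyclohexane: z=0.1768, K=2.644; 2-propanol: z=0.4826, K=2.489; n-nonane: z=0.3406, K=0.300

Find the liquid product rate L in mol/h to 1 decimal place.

L = 59.8 mol/h

Material balance + equilibrium reduce to Σ zᵢ(Kᵢ−1)/(1+β(Kᵢ−1)) = 0.
g(0) = ΣzᵢKᵢ − 1 = 0.7708 and g(1) = 1 − Σzᵢ/Kᵢ = -0.3961, so a root lies in (0, 1).
Newton–Raphson from β = 0.56:
  β = 0.5600: g = 0.15105, g' = -0.8992 → β = 0.7280
  β = 0.7280: g = -0.00903, g' = -1.0393 → β = 0.7193
  β = 0.7193: g = -0.00005, g' = -1.0268 → β = 0.7192
Converged at β = 0.7192.
Then V = β·F = 0.7192·213 = 153.2 mol/h and L = F − V = 59.8 mol/h.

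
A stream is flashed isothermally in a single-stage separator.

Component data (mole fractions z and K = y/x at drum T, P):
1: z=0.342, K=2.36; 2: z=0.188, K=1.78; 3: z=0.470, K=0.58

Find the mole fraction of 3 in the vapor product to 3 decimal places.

y_3 = 0.422

Iterate (Newton) starting at ψ = 0.63:
  ψ = 0.630: g = 0.0804, g' = -0.388 → ψ = 0.837
  ψ = 0.837: g = 0.0018, g' = -0.377 → ψ = 0.842
Converged at ψ = 0.842.
Compositions from xᵢ = zᵢ/(1+ψ(Kᵢ−1)), yᵢ = Kᵢxᵢ:
  1: x = 0.159, y = 0.376
  2: x = 0.113, y = 0.202
  3: x = 0.727, y = 0.422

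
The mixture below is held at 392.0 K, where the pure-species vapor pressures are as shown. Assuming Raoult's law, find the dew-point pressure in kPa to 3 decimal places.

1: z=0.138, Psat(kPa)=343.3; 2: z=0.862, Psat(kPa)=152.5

Pdew = 165.168 kPa

At the dew point ψ → 1, so Σzᵢ/Kᵢ = 1 with Kᵢ = Pᵢˢᵃᵗ/P ⇒ 1/P = Σzᵢ/Pᵢˢᵃᵗ.
1/P = 0.138/343.3 + 0.862/152.5 = 0.006054 ⇒ P = 165.168 kPa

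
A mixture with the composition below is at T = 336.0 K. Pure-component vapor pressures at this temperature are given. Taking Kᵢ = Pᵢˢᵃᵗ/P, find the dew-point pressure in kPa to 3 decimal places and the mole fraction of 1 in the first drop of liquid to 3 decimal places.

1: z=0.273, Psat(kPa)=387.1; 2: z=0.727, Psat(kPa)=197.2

Pdew = 227.694 kPa, x_1 = 0.161

At the dew point ψ → 1, so Σzᵢ/Kᵢ = 1 with Kᵢ = Pᵢˢᵃᵗ/P ⇒ 1/P = Σzᵢ/Pᵢˢᵃᵗ.
1/P = 0.273/387.1 + 0.727/197.2 = 0.004392 ⇒ P = 227.694 kPa
xᵢ = zᵢP/Pᵢˢᵃᵗ ⇒ x_1 = 0.273·227.694/387.1 = 0.161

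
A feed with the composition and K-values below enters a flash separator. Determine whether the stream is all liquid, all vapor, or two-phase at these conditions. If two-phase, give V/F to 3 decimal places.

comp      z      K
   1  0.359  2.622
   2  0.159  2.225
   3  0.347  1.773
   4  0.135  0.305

all vapor

ΣzᵢKᵢ = 1.951; Σzᵢ/Kᵢ = 0.847.
Since Σzᵢ/Kᵢ < 1 the mixture is above its dew point — single vapor phase.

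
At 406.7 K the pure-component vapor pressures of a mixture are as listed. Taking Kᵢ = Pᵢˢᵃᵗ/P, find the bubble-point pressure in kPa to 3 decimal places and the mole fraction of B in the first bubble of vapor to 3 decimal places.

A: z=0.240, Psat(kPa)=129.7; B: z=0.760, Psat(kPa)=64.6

Pbub = 80.224 kPa, y_B = 0.612

At the bubble point ψ → 0, so ΣzᵢKᵢ = 1 with Kᵢ = Pᵢˢᵃᵗ/P ⇒ P = ΣzᵢPᵢˢᵃᵗ.
P = 0.240·129.7 + 0.760·64.6 = 80.224 kPa
yᵢ = zᵢPᵢˢᵃᵗ/P ⇒ y_B = 0.760·64.6/80.224 = 0.612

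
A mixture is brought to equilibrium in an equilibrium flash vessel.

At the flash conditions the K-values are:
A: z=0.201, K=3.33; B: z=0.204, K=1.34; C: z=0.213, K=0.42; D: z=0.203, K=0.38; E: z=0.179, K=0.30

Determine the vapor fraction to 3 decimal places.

Rachford–Rice: g(ψ) = Σ zᵢ(Kᵢ−1)/(1+ψ(Kᵢ−1)) = 0.
Check two-phase: ΣzᵢKᵢ = 1.163 > 1 and Σzᵢ/Kᵢ = 1.851 > 1, so g(0) = 0.163 > 0 and g(1) = -0.851 < 0.
Newton–Raphson from ψ = 0.5:
  ψ = 0.500: g = -0.2736, g' = -0.764 → ψ = 0.142
  ψ = 0.142: g = 0.0065, g' = -0.925 → ψ = 0.149
Converged at ψ = 0.149.

ψ = 0.149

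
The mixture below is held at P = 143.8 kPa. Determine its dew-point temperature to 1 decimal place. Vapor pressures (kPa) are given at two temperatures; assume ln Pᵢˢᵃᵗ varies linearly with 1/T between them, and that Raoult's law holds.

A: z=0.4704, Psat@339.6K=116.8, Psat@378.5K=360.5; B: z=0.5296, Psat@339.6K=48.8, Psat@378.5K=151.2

Dew-point temperature: Σzᵢ·P/Pᵢˢᵃᵗ(T) = 1. Interpolate ln Pᵢˢᵃᵗ = aᵢ + bᵢ/T.
  T = 339.6 K: ΣzᵢP/Pᵢˢᵃᵗ = 2.1397
  T = 378.5 K: ΣzᵢP/Pᵢˢᵃᵗ = 0.6913
  T = 359.1 K: ΣzᵢP/Pᵢˢᵃᵗ = 1.1779
  T = 368.8 K: ΣzᵢP/Pᵢˢᵃᵗ = 0.8961
  T = 364.0 K: ΣzᵢP/Pᵢˢᵃᵗ = 1.0240
  T = 366.4 K: ΣzᵢP/Pᵢˢᵃᵗ = 0.9575
  T = 365.2 K: ΣzᵢP/Pᵢˢᵃᵗ = 0.9901
Interpolating between 364.0 K and 365.2 K gives T ≈ 364.8 K.

T = 364.8 K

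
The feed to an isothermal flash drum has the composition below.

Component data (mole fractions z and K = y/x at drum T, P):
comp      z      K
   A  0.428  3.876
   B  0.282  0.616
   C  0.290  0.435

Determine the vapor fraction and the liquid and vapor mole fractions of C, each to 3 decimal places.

Newton iteration, ψ⁰ = 0.55:
  ψ = 0.550: g = 0.1018, g' = -0.793 → ψ = 0.678
  ψ = 0.678: g = 0.0050, g' = -0.726 → ψ = 0.685
Converged at ψ = 0.685.
Compositions from xᵢ = zᵢ/(1+ψ(Kᵢ−1)), yᵢ = Kᵢxᵢ:
  A: x = 0.144, y = 0.558
  B: x = 0.383, y = 0.236
  C: x = 0.473, y = 0.206

ψ = 0.685, x_C = 0.473, y_C = 0.206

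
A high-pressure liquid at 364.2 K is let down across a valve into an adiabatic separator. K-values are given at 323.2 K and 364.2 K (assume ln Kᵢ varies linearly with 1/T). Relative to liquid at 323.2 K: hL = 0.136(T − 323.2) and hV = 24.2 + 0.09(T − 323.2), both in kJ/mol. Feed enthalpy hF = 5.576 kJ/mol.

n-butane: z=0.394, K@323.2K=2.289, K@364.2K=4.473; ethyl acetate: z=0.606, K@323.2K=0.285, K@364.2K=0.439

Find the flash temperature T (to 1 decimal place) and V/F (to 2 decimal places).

Adiabatic flash: solve Rachford–Rice at each trial T, then check hF = ψ·hV(T) + (1−ψ)·hL(T).
  T = 323.2 K: K = (2.289, 0.285), RR gives ψ = 0.081, H_out = 1.958 kJ/mol
  T = 364.2 K: K = (4.473, 0.439), RR gives ψ = 0.528, H_out = 17.354 kJ/mol
  T = 343.7 K: K = (3.264, 0.358), RR gives ψ = 0.346, H_out = 10.844 kJ/mol
  T = 333.4 K: K = (2.746, 0.321), RR gives ψ = 0.233, H_out = 6.911 kJ/mol
  T = 328.3 K: K = (2.511, 0.303), RR gives ψ = 0.164, H_out = 4.618 kJ/mol
  T = 330.9 K: K = (2.629, 0.312), RR gives ψ = 0.200, H_out = 5.825 kJ/mol
  T = 329.6 K: K = (2.569, 0.307), RR gives ψ = 0.182, H_out = 5.232 kJ/mol
  T = 330.2 K: K = (2.597, 0.309), RR gives ψ = 0.191, H_out = 5.508 kJ/mol
  T = 330.5 K: K = (2.611, 0.310), RR gives ψ = 0.195, H_out = 5.644 kJ/mol
Linear interpolation between T = 330.2 (H_out = 5.508) and T = 330.5 (H_out = 5.644) on hF = 5.576 gives T ≈ 330.3 K, at which ψ = 0.19.

T = 330.3 K, V/F = 0.19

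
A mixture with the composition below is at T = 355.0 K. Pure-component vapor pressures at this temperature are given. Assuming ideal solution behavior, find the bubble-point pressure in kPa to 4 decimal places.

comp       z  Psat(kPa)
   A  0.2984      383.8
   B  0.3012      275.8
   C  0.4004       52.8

At the bubble point ψ → 0, so ΣzᵢKᵢ = 1 with Kᵢ = Pᵢˢᵃᵗ/P ⇒ P = ΣzᵢPᵢˢᵃᵗ.
P = 0.2984·383.8 + 0.3012·275.8 + 0.4004·52.8 = 218.7380 kPa

Pbub = 218.7380 kPa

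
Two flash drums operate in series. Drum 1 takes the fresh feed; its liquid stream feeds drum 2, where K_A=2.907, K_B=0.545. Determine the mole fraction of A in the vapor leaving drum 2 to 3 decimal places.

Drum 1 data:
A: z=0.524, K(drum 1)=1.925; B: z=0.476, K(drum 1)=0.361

y_A (drum 2) = 0.560

Drum 1:
Material balance + equilibrium reduce to Σ zᵢ(Kᵢ−1)/(1+ψ₁(Kᵢ−1)) = 0.
Feasibility: ΣzᵢKᵢ = 1.181, Σzᵢ/Kᵢ = 1.591 — both > 1, two phases present.
Binary case is linear: z₁(K₁−1)(1+ψ₁(K₂−1)) + z₂(K₂−1)(1+ψ₁(K₁−1)) = 0
⇒ ψ₁ = [z₁(K₁−1)+z₂(K₂−1)] / [−(K₁−1)(K₂−1)] = 0.1805/0.5911 = 0.305
Drum-1 compositions:
  A: x = 0.409, y = 0.786
  B: x = 0.591, y = 0.214
Drum-2 feed = drum-1 liquid: z₂ = (0.4086, 0.5914).
Drum 2:
Material balance + equilibrium reduce to Σ zᵢ(Kᵢ−1)/(1+ψ₂(Kᵢ−1)) = 0.
Feasibility: ΣzᵢKᵢ = 1.510, Σzᵢ/Kᵢ = 1.226 — both > 1, two phases present.
Binary case is linear: z₁(K₁−1)(1+ψ₂(K₂−1)) + z₂(K₂−1)(1+ψ₂(K₁−1)) = 0
⇒ ψ₂ = [z₁(K₁−1)+z₂(K₂−1)] / [−(K₁−1)(K₂−1)] = 0.5100/0.8677 = 0.588
  A: x = 0.193, y = 0.560
  B: x = 0.807, y = 0.440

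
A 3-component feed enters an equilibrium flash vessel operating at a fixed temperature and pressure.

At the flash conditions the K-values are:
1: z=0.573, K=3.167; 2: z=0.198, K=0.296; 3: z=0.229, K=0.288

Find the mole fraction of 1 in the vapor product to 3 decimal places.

y_1 = 0.780

Iterate (Newton) starting at ψ = 0.5:
  ψ = 0.500: g = 0.1277, g' = -1.133 → ψ = 0.613
  ψ = 0.613: g = -0.0008, g' = -1.165 → ψ = 0.612
Converged at ψ = 0.612.
Compositions from xᵢ = zᵢ/(1+ψ(Kᵢ−1)), yᵢ = Kᵢxᵢ:
  1: x = 0.246, y = 0.780
  2: x = 0.348, y = 0.103
  3: x = 0.406, y = 0.117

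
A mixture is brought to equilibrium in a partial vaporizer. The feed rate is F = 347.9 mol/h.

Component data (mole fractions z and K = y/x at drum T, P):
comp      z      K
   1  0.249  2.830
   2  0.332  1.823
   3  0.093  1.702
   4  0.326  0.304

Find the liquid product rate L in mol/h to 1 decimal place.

Material balance + equilibrium reduce to Σ zᵢ(Kᵢ−1)/(1+V/F(Kᵢ−1)) = 0.
g(0) = ΣzᵢKᵢ − 1 = 0.567 and g(1) = 1 − Σzᵢ/Kᵢ = -0.397, so a root lies in (0, 1).
Newton–Raphson from V/F = 0.5:
  V/F = 0.500: g = 0.1319, g' = -0.737 → V/F = 0.679
  V/F = 0.679: g = -0.0075, g' = -0.847 → V/F = 0.670
Converged at V/F = 0.670.
Then V = V/F·F = 0.6701·347.9 = 233.1 mol/h and L = F − V = 114.8 mol/h.

L = 114.8 mol/h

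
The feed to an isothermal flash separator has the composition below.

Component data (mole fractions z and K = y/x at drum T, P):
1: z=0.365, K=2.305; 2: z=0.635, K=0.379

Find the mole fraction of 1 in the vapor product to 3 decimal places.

y_1 = 0.743

Rachford–Rice: g(V/F) = Σ zᵢ(Kᵢ−1)/(1+V/F(Kᵢ−1)) = 0.
Feasibility: ΣzᵢKᵢ = 1.082, Σzᵢ/Kᵢ = 1.834 — both > 1, two phases present.
Newton–Raphson from V/F = 0.52:
  V/F = 0.520: g = -0.2986, g' = -0.755 → V/F = 0.124
  V/F = 0.124: g = -0.0175, g' = -0.748 → V/F = 0.101
Converged at V/F = 0.101.
Compositions from xᵢ = zᵢ/(1+V/F(Kᵢ−1)), yᵢ = Kᵢxᵢ:
  1: x = 0.322, y = 0.743
  2: x = 0.678, y = 0.257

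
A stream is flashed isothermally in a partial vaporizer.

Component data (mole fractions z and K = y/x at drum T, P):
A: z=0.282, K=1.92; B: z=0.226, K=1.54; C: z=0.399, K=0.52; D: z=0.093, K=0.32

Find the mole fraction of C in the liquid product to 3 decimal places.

Rachford–Rice: g(V/F) = Σ zᵢ(Kᵢ−1)/(1+V/F(Kᵢ−1)) = 0.
g(0) = ΣzᵢKᵢ − 1 = 0.127 and g(1) = 1 − Σzᵢ/Kᵢ = -0.352, so a root lies in (0, 1).
Newton iteration, V/F⁰ = 0.31:
  V/F = 0.310: g = 0.0013, g' = -0.389 → V/F = 0.313
Converged at V/F = 0.313.
Compositions from xᵢ = zᵢ/(1+V/F(Kᵢ−1)), yᵢ = Kᵢxᵢ:
  A: x = 0.219, y = 0.420
  B: x = 0.193, y = 0.298
  C: x = 0.470, y = 0.244
  D: x = 0.118, y = 0.038

x_C = 0.470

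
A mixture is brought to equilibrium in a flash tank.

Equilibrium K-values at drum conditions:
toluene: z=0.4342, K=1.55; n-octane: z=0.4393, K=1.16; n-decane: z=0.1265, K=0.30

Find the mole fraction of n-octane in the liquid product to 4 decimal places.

x_n-octane = 0.3860

Newton–Raphson from β = 0.65:
  β = 0.6500: g = 0.07711, g' = -0.2892 → β = 0.9166
  β = 0.9166: g = -0.02704, g' = -0.5493 → β = 0.8674
  β = 0.8674: g = -0.00203, g' = -0.4706 → β = 0.8631
Converged at β = 0.8631.
Compositions from xᵢ = zᵢ/(1+β(Kᵢ−1)), yᵢ = Kᵢxᵢ:
  toluene: x = 0.2944, y = 0.4564
  n-octane: x = 0.3860, y = 0.4478
  n-decane: x = 0.3196, y = 0.0959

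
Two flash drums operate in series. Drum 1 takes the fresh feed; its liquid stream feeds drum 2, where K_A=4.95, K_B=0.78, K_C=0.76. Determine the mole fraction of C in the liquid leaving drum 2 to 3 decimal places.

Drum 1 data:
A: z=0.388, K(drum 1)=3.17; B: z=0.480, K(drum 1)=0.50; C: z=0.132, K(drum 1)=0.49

Drum 1:
Newton iteration, ψ₁⁰ = 0.5:
  ψ₁ = 0.500: g = -0.0065, g' = -0.695 → ψ₁ = 0.491
Converged at ψ₁ = 0.491.
Drum-1 compositions:
  A: x = 0.188, y = 0.596
  B: x = 0.636, y = 0.318
  C: x = 0.176, y = 0.086
Drum-2 feed = drum-1 liquid: z₂ = (0.1879, 0.6360, 0.1761).
Drum 2:
Let ψ₂ = V/F and solve Σ zᵢ(Kᵢ−1)/(1+ψ₂(Kᵢ−1)) = 0.
Feasibility: ΣzᵢKᵢ = 1.560, Σzᵢ/Kᵢ = 1.085 — both > 1, two phases present.
Iterate (Newton) starting at ψ₂ = 0.7:
  ψ₂ = 0.700: g = -0.0190, g' = -0.265 → ψ₂ = 0.628
  ψ₂ = 0.628: g = 0.0011, g' = -0.297 → ψ₂ = 0.632
Converged at ψ₂ = 0.632.
  A: x = 0.054, y = 0.266
  B: x = 0.739, y = 0.576
  C: x = 0.208, y = 0.158

x_C (drum 2) = 0.208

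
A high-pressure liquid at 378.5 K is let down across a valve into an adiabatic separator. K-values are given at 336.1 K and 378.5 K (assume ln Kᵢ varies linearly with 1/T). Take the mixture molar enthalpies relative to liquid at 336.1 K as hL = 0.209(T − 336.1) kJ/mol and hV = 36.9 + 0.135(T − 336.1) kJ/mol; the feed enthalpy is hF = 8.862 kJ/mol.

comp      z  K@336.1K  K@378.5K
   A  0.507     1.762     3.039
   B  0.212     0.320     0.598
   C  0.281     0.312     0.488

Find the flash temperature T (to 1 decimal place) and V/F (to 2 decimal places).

Adiabatic flash: solve Rachford–Rice at each trial T, then check hF = ψ·hV(T) + (1−ψ)·hL(T).
  T = 336.1 K: K = (1.762, 0.320, 0.312), RR gives ψ = 0.094, H_out = 3.455 kJ/mol
  T = 378.5 K: K = (3.039, 0.598, 0.488), RR gives ψ = 0.840, H_out = 37.220 kJ/mol
  T = 357.3 K: K = (2.352, 0.446, 0.395), RR gives ψ = 0.504, H_out = 22.248 kJ/mol
  T = 346.7 K: K = (2.045, 0.380, 0.353), RR gives ψ = 0.325, H_out = 13.964 kJ/mol
  T = 341.4 K: K = (1.900, 0.349, 0.332), RR gives ψ = 0.220, H_out = 9.128 kJ/mol
  T = 338.8 K: K = (1.832, 0.335, 0.322), RR gives ψ = 0.161, H_out = 6.475 kJ/mol
  T = 340.1 K: K = (1.866, 0.342, 0.327), RR gives ψ = 0.191, H_out = 7.829 kJ/mol
Linear interpolation between T = 340.1 (H_out = 7.829) and T = 341.4 (H_out = 9.128) on hF = 8.862 gives T ≈ 341.1 K, at which ψ = 0.21.

T = 341.1 K, V/F = 0.21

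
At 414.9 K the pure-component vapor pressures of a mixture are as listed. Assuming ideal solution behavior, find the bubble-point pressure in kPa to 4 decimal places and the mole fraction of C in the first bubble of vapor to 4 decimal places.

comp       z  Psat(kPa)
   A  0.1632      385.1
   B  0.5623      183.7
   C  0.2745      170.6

Pbub = 212.9725 kPa, y_C = 0.2199

At the bubble point ψ → 0, so ΣzᵢKᵢ = 1 with Kᵢ = Pᵢˢᵃᵗ/P ⇒ P = ΣzᵢPᵢˢᵃᵗ.
P = 0.1632·385.1 + 0.5623·183.7 + 0.2745·170.6 = 212.9725 kPa
yᵢ = zᵢPᵢˢᵃᵗ/P ⇒ y_C = 0.2745·170.6/212.9725 = 0.2199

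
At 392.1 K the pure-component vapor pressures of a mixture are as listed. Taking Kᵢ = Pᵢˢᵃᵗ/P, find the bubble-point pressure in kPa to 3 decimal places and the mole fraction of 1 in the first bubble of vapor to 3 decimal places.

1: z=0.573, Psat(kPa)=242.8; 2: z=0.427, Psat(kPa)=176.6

At the bubble point ψ → 0, so ΣzᵢKᵢ = 1 with Kᵢ = Pᵢˢᵃᵗ/P ⇒ P = ΣzᵢPᵢˢᵃᵗ.
P = 0.573·242.8 + 0.427·176.6 = 214.533 kPa
yᵢ = zᵢPᵢˢᵃᵗ/P ⇒ y_1 = 0.573·242.8/214.533 = 0.649

Pbub = 214.533 kPa, y_1 = 0.649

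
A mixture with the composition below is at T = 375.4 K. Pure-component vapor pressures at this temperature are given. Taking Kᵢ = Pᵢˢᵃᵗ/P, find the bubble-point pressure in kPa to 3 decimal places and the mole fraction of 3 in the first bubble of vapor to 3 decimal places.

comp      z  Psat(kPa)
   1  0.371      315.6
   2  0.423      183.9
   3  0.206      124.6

At the bubble point ψ → 0, so ΣzᵢKᵢ = 1 with Kᵢ = Pᵢˢᵃᵗ/P ⇒ P = ΣzᵢPᵢˢᵃᵗ.
P = 0.371·315.6 + 0.423·183.9 + 0.206·124.6 = 220.545 kPa
yᵢ = zᵢPᵢˢᵃᵗ/P ⇒ y_3 = 0.206·124.6/220.545 = 0.116

Pbub = 220.545 kPa, y_3 = 0.116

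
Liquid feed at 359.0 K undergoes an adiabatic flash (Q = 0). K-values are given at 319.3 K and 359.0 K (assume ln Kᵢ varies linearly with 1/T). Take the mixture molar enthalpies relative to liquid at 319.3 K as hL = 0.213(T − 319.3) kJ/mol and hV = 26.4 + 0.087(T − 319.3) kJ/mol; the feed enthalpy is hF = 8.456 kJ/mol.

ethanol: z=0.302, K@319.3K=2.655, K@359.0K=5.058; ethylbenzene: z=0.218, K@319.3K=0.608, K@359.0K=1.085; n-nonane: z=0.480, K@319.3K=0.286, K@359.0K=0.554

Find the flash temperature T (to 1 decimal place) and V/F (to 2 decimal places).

T = 330.3 K, V/F = 0.24

Adiabatic flash: solve Rachford–Rice at each trial T, then check hF = ψ·hV(T) + (1−ψ)·hL(T).
  T = 319.3 K: K = (2.655, 0.608, 0.286), RR gives ψ = 0.069, H_out = 1.829 kJ/mol
  T = 359.0 K: K = (5.058, 1.085, 0.554), RR gives ψ = 0.748, H_out = 24.456 kJ/mol
  T = 339.1 K: K = (3.731, 0.825, 0.405), RR gives ψ = 0.374, H_out = 13.169 kJ/mol
  T = 329.2 K: K = (3.164, 0.712, 0.342), RR gives ψ = 0.227, H_out = 7.815 kJ/mol
  T = 334.1 K: K = (3.437, 0.767, 0.373), RR gives ψ = 0.300, H_out = 10.502 kJ/mol
  T = 331.6 K: K = (3.296, 0.738, 0.357), RR gives ψ = 0.263, H_out = 9.145 kJ/mol
  T = 330.4 K: K = (3.229, 0.725, 0.350), RR gives ψ = 0.245, H_out = 8.484 kJ/mol
Linear interpolation between T = 329.2 (H_out = 7.815) and T = 330.4 (H_out = 8.484) on hF = 8.456 gives T ≈ 330.3 K, at which ψ = 0.24.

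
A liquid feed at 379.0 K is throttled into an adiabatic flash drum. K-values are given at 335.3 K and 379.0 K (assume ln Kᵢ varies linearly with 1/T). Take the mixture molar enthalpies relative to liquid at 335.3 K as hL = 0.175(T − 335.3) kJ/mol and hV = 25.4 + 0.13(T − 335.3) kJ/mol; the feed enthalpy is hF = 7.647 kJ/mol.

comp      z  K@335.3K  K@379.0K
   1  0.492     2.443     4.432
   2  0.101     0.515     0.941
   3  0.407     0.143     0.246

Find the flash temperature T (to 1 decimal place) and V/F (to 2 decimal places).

Adiabatic flash: solve Rachford–Rice at each trial T, then check hF = ψ·hV(T) + (1−ψ)·hL(T).
  T = 335.3 K: K = (2.443, 0.515, 0.143), RR gives ψ = 0.271, H_out = 6.875 kJ/mol
  T = 379.0 K: K = (4.432, 0.941, 0.246), RR gives ψ = 0.589, H_out = 21.461 kJ/mol
  T = 357.1 K: K = (3.349, 0.709, 0.191), RR gives ψ = 0.457, H_out = 14.985 kJ/mol
  T = 346.2 K: K = (2.874, 0.607, 0.166), RR gives ψ = 0.376, H_out = 11.269 kJ/mol
  T = 340.8 K: K = (2.655, 0.560, 0.154), RR gives ψ = 0.328, H_out = 9.204 kJ/mol
  T = 338.1 K: K = (2.550, 0.538, 0.149), RR gives ψ = 0.301, H_out = 8.094 kJ/mol
  T = 336.7 K: K = (2.496, 0.526, 0.146), RR gives ψ = 0.286, H_out = 7.494 kJ/mol
Linear interpolation between T = 336.7 (H_out = 7.494) and T = 338.1 (H_out = 8.094) on hF = 7.647 gives T ≈ 337.1 K, at which ψ = 0.29.

T = 337.1 K, V/F = 0.29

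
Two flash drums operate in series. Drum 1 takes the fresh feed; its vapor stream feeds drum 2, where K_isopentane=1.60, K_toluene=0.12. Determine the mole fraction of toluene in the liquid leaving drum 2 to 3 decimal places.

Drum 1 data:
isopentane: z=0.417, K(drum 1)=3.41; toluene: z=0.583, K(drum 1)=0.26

Drum 1:
Material balance + equilibrium reduce to Σ zᵢ(Kᵢ−1)/(1+ψ₁(Kᵢ−1)) = 0.
Feasibility: ΣzᵢKᵢ = 1.574, Σzᵢ/Kᵢ = 2.365 — both > 1, two phases present.
Binary case is linear: z₁(K₁−1)(1+ψ₁(K₂−1)) + z₂(K₂−1)(1+ψ₁(K₁−1)) = 0
⇒ ψ₁ = [z₁(K₁−1)+z₂(K₂−1)] / [−(K₁−1)(K₂−1)] = 0.5736/1.7834 = 0.322
Drum-1 compositions:
  isopentane: x = 0.235, y = 0.801
  toluene: x = 0.765, y = 0.199
Drum-2 feed = drum-1 vapor: z₂ = (0.8011, 0.1989).
Drum 2:
Material balance + equilibrium reduce to Σ zᵢ(Kᵢ−1)/(1+ψ₂(Kᵢ−1)) = 0.
g(0) = ΣzᵢKᵢ − 1 = 0.306 and g(1) = 1 − Σzᵢ/Kᵢ = -1.158, so a root lies in (0, 1).
Iterate (Newton) starting at ψ₂ = 0.38:
  ψ₂ = 0.380: g = 0.1284, g' = -0.539 → ψ₂ = 0.618
  ψ₂ = 0.618: g = -0.0333, g' = -0.894 → ψ₂ = 0.581
  ψ₂ = 0.581: g = -0.0018, g' = -0.803 → ψ₂ = 0.579
Converged at ψ₂ = 0.579.
  isopentane: x = 0.595, y = 0.951
  toluene: x = 0.405, y = 0.049

x_toluene (drum 2) = 0.405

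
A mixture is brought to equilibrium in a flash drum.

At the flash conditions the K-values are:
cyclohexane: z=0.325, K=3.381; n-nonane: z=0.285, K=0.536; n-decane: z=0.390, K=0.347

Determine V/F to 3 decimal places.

Iterate (Newton) starting at V/F = 0.5:
  V/F = 0.500: g = -0.1971, g' = -0.855 → V/F = 0.269
  V/F = 0.269: g = 0.0112, g' = -1.009 → V/F = 0.281
Converged at V/F = 0.281.

V/F = 0.281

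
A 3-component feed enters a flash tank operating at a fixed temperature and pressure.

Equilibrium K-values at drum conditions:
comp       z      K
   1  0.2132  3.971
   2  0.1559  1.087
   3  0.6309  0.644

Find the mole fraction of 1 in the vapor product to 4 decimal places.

y_1 = 0.3458

Let ψ = V/F and solve Σ zᵢ(Kᵢ−1)/(1+ψ(Kᵢ−1)) = 0.
g(0) = ΣzᵢKᵢ − 1 = 0.4224 and g(1) = 1 − Σzᵢ/Kᵢ = -0.1768, so a root lies in (0, 1).
Newton iteration, ψ⁰ = 0.5:
  ψ = 0.5000: g = -0.00539, g' = -0.4240 → ψ = 0.4873
  ψ = 0.4873: g = 0.00005, g' = -0.4322 → ψ = 0.4874
Converged at ψ = 0.4874.
Compositions from xᵢ = zᵢ/(1+ψ(Kᵢ−1)), yᵢ = Kᵢxᵢ:
  1: x = 0.0871, y = 0.3458
  2: x = 0.1496, y = 0.1626
  3: x = 0.7634, y = 0.4916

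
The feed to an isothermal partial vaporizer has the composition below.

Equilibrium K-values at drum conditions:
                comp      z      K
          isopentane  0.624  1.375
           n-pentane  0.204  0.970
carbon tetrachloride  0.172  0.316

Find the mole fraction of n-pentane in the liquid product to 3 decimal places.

Newton–Raphson from ψ = 0.61:
  ψ = 0.610: g = -0.0177, g' = -0.295 → ψ = 0.550
  ψ = 0.550: g = -0.0009, g' = -0.267 → ψ = 0.547
Converged at ψ = 0.547.
Compositions from xᵢ = zᵢ/(1+ψ(Kᵢ−1)), yᵢ = Kᵢxᵢ:
  isopentane: x = 0.518, y = 0.712
  n-pentane: x = 0.207, y = 0.201
  carbon tetrachloride: x = 0.275, y = 0.087

x_n-pentane = 0.207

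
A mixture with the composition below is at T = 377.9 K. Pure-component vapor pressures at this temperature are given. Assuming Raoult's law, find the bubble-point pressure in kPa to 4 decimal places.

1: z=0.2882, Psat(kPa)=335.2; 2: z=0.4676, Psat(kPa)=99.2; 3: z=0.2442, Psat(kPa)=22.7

At the bubble point ψ → 0, so ΣzᵢKᵢ = 1 with Kᵢ = Pᵢˢᵃᵗ/P ⇒ P = ΣzᵢPᵢˢᵃᵗ.
P = 0.2882·335.2 + 0.4676·99.2 + 0.2442·22.7 = 148.5339 kPa

Pbub = 148.5339 kPa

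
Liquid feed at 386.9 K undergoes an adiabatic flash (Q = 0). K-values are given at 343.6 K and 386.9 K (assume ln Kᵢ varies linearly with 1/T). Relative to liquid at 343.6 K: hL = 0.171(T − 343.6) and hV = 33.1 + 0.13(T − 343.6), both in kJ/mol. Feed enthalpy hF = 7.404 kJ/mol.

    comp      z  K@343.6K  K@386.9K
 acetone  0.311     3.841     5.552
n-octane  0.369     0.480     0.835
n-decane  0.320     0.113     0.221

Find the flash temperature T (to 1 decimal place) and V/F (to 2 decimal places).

Adiabatic flash: solve Rachford–Rice at each trial T, then check hF = ψ·hV(T) + (1−ψ)·hL(T).
  T = 343.6 K: K = (3.841, 0.480, 0.113), RR gives ψ = 0.203, H_out = 6.712 kJ/mol
  T = 386.9 K: K = (5.552, 0.835, 0.221), RR gives ψ = 0.463, H_out = 21.900 kJ/mol
  T = 365.2 K: K = (4.667, 0.643, 0.161), RR gives ψ = 0.327, H_out = 14.217 kJ/mol
  T = 354.4 K: K = (4.246, 0.558, 0.136), RR gives ψ = 0.264, H_out = 10.484 kJ/mol
  T = 349.0 K: K = (4.042, 0.518, 0.124), RR gives ψ = 0.234, H_out = 8.609 kJ/mol
  T = 346.3 K: K = (3.941, 0.499, 0.118), RR gives ψ = 0.218, H_out = 7.664 kJ/mol
  T = 345.0 K: K = (3.893, 0.490, 0.116), RR gives ψ = 0.211, H_out = 7.207 kJ/mol
Linear interpolation between T = 345.0 (H_out = 7.207) and T = 346.3 (H_out = 7.664) on hF = 7.404 gives T ≈ 345.6 K, at which ψ = 0.21.

T = 345.6 K, V/F = 0.21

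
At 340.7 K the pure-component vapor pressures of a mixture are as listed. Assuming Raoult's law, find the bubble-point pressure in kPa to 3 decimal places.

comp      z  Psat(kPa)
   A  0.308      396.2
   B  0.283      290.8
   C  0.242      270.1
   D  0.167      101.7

Pbub = 286.674 kPa

At the bubble point ψ → 0, so ΣzᵢKᵢ = 1 with Kᵢ = Pᵢˢᵃᵗ/P ⇒ P = ΣzᵢPᵢˢᵃᵗ.
P = 0.308·396.2 + 0.283·290.8 + 0.242·270.1 + 0.167·101.7 = 286.674 kPa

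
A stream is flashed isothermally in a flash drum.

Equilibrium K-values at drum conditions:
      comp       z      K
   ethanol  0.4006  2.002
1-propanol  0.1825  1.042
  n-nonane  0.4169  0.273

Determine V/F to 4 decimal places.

V/F = 0.1782

Material balance + equilibrium reduce to Σ zᵢ(Kᵢ−1)/(1+V/F(Kᵢ−1)) = 0.
Feasibility: ΣzᵢKᵢ = 1.1060, Σzᵢ/Kᵢ = 1.9024 — both > 1, two phases present.
Newton iteration, V/F⁰ = 0.5:
  V/F = 0.5000: g = -0.20125, g' = -0.7227 → V/F = 0.2215
  V/F = 0.2215: g = -0.02519, g' = -0.5827 → V/F = 0.1783
  V/F = 0.1783: g = -0.00006, g' = -0.5807 → V/F = 0.1782
Converged at V/F = 0.1782.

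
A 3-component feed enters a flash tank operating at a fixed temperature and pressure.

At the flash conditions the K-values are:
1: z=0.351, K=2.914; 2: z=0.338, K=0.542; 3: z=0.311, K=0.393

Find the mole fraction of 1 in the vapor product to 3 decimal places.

Material balance + equilibrium reduce to Σ zᵢ(Kᵢ−1)/(1+β(Kᵢ−1)) = 0.
Check two-phase: ΣzᵢKᵢ = 1.328 > 1 and Σzᵢ/Kᵢ = 1.535 > 1, so g(0) = 0.328 > 0 and g(1) = -0.535 < 0.
Iterate (Newton) starting at β = 0.41:
  β = 0.410: g = -0.0655, g' = -0.714 → β = 0.318
  β = 0.318: g = 0.0023, g' = -0.770 → β = 0.321
Converged at β = 0.321.
Compositions from xᵢ = zᵢ/(1+β(Kᵢ−1)), yᵢ = Kᵢxᵢ:
  1: x = 0.217, y = 0.633
  2: x = 0.396, y = 0.215
  3: x = 0.386, y = 0.152

y_1 = 0.633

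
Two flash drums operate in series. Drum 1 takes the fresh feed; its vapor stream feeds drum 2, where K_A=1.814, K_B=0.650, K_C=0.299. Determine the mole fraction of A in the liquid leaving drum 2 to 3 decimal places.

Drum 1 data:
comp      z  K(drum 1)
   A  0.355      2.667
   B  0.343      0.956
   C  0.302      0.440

x_A (drum 2) = 0.377

Drum 1:
Iterate (Newton) starting at ψ₁ = 0.5:
  ψ₁ = 0.500: g = 0.0724, g' = -0.477 → ψ₁ = 0.652
  ψ₁ = 0.652: g = 0.0017, g' = -0.462 → ψ₁ = 0.656
Converged at ψ₁ = 0.656.
Drum-1 compositions:
  A: x = 0.170, y = 0.452
  B: x = 0.353, y = 0.338
  C: x = 0.477, y = 0.210
Drum-2 feed = drum-1 vapor: z₂ = (0.4524, 0.3376, 0.2100).
Drum 2:
Newton–Raphson from ψ₂ = 0.5:
  ψ₂ = 0.500: g = -0.1081, g' = -0.457 → ψ₂ = 0.263
  ψ₂ = 0.263: g = -0.0074, g' = -0.409 → ψ₂ = 0.245
Converged at ψ₂ = 0.245.
  A: x = 0.377, y = 0.684
  B: x = 0.369, y = 0.240
  C: x = 0.254, y = 0.076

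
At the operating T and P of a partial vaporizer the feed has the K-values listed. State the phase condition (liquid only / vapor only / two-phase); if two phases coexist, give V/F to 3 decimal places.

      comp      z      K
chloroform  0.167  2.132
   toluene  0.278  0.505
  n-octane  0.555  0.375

ΣzᵢKᵢ = 0.705; Σzᵢ/Kᵢ = 2.109.
Since ΣzᵢKᵢ < 1 the mixture is below its bubble point — single liquid phase.

liquid only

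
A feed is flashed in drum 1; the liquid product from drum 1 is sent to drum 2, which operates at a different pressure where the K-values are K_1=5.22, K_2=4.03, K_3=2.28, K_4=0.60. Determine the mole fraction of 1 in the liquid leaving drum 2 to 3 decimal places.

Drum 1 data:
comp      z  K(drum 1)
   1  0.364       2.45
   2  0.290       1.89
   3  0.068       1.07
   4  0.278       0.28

Drum 1:
Material balance + equilibrium reduce to Σ zᵢ(Kᵢ−1)/(1+ψ₁(Kᵢ−1)) = 0.
Check two-phase: ΣzᵢKᵢ = 1.591 > 1 and Σzᵢ/Kᵢ = 1.358 > 1, so g(0) = 0.591 > 0 and g(1) = -0.358 < 0.
Newton–Raphson from ψ₁ = 0.43:
  ψ₁ = 0.430: g = 0.2265, g' = -0.713 → ψ₁ = 0.748
  ψ₁ = 0.748: g = -0.0207, g' = -0.935 → ψ₁ = 0.725
Converged at ψ₁ = 0.725.
Drum-1 compositions:
  1: x = 0.177, y = 0.435
  2: x = 0.176, y = 0.333
  3: x = 0.065, y = 0.069
  4: x = 0.582, y = 0.163
Drum-2 feed = drum-1 liquid: z₂ = (0.1775, 0.1763, 0.0647, 0.5816).
Drum 2:
Newton–Raphson from ψ₂ = 0.42:
  ψ₂ = 0.420: g = 0.2794, g' = -0.904 → ψ₂ = 0.729
  ψ₂ = 0.729: g = 0.0645, g' = -0.561 → ψ₂ = 0.844
  ψ₂ = 0.844: g = 0.0028, g' = -0.516 → ψ₂ = 0.850
Converged at ψ₂ = 0.850.
  1: x = 0.039, y = 0.202
  2: x = 0.049, y = 0.199
  3: x = 0.031, y = 0.071
  4: x = 0.881, y = 0.529

x_1 (drum 2) = 0.039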